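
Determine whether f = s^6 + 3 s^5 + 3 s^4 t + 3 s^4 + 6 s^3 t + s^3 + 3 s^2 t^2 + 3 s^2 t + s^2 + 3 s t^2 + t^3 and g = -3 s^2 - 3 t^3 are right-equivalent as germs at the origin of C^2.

Yes.

The Hessian of f at 0 has rank 1. Corank 1: A-series; mu = 2 gives A_2. The Hessian of g at 0 has rank 1. Corank 1: A-series; mu = 2 gives A_2. Both have type A_2, hence right-equivalent.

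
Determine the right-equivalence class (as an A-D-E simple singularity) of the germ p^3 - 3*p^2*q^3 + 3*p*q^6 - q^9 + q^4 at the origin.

E_6

The Hessian of f at 0 is [[0, 0], [0, 0]] with rank 0, so corank 2. A Groebner basis of the Jacobian ideal J(f) in C{p,q} is {q^3, p^2}; counting standard monomials gives mu = 6. Corank 2; j^3 = p^3 is a perfect cube, so E-series; the 4-jet and mu = 6 give E_6.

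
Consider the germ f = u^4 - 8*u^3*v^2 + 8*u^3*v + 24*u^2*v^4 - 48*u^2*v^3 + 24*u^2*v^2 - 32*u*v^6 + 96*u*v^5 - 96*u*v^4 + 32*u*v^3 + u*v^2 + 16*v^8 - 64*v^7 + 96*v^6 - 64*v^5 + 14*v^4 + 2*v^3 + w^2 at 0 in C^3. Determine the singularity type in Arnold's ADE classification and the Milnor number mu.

The Hessian of f at 0 is [[0, 0, 0], [0, 0, 0], [0, 0, 2]] with rank 1, so corank 2. A Groebner basis of the Jacobian ideal J(f) in C{u,v,w} is {u^3 + v^2/4, v^3, u*v + 2*v^2, w}; counting standard monomials gives mu = 5. Corank 2; j^3 = v^2*(u + 2*v) has shape L^2 M (L != M), so D-series; mu = 5 gives D_5.

Type D5, Milnor number mu = 5.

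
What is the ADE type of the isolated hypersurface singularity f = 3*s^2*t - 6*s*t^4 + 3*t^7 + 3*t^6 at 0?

The Hessian of f at 0 has rank 0. Corank 2; j^3 = 3*s^2*t has shape L^2 M (L != M), so D-series; mu = 7 gives D_7.

D7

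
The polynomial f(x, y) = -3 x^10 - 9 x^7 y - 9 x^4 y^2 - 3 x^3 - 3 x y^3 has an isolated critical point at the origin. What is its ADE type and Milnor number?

The Hessian of f at 0 has rank 0. Corank 2; j^3 = -3*x^3 is a perfect cube, so E-series; the 4-jet and mu = 7 give E_7.

Type E7, Milnor number mu = 7.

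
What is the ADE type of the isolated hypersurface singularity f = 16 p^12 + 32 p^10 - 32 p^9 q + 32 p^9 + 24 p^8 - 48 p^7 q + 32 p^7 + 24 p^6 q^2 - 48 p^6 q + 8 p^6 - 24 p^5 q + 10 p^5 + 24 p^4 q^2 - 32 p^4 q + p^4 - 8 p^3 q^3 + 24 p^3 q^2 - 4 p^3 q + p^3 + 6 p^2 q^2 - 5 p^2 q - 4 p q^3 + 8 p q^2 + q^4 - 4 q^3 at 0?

D_{5}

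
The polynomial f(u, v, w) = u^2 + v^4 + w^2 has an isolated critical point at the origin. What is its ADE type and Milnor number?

Type A_3, Milnor number mu = 3.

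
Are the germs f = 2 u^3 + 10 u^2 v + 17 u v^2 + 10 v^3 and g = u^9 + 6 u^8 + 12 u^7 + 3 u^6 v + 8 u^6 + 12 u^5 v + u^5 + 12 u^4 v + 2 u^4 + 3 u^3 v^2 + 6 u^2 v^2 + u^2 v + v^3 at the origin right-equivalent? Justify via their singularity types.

Yes.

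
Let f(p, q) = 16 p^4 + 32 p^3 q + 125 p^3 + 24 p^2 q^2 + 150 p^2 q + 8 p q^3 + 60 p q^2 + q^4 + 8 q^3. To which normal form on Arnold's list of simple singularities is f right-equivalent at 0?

E_{6}

The Hessian of f at 0 is [[0, 0], [0, 0]] with rank 0, so corank 2. A Groebner basis of the Jacobian ideal J(f) in C{p,q} is {q^4, p*q^2 + 13*q^3/30, p^2 + 4*p*q/5 + 4*q^2/25}; counting standard monomials gives mu = 6. Corank 2; j^3 = (5*p + 2*q)^3 is a perfect cube, so E-series; the 4-jet and mu = 6 give E_6.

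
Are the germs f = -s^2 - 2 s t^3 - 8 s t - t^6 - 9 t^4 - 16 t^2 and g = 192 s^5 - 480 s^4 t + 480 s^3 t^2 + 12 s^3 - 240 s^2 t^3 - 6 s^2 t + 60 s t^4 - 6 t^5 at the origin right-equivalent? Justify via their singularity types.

No.

The Hessian of f at 0 is [[-2, -8], [-8, -32]] with rank 1, so corank 1. A Groebner basis of the Jacobian ideal J(f) in C{s,t} is {t^3, s + 4*t}; counting standard monomials gives mu = 3. Corank 1: A-series; mu = 3 gives A_3. The Hessian of g at 0 is [[0, 0], [0, 0]] with rank 0, so corank 2. A Groebner basis of the Jacobian ideal J(g) in C{s,t} is {s*t/10 + t^4, s*t^2, s^2 - s*t/2}; counting standard monomials gives mu = 6. Corank 2; j^3 = 6*s^2*(2*s - t) has shape L^2 M (L != M), so D-series; mu = 6 gives D_6. f is A_3 but g is D_6, hence not right-equivalent.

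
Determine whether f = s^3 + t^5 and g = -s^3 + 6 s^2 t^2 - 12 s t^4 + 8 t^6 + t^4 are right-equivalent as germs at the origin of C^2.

No.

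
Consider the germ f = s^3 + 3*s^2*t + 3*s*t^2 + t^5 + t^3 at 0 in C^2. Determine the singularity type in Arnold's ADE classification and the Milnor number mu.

The Hessian of f at 0 has rank 0. Corank 2; j^3 = (s + t)^3 is a perfect cube, so E-series; the 5-jet and mu = 8 give E_8.

Type E_8, Milnor number mu = 8.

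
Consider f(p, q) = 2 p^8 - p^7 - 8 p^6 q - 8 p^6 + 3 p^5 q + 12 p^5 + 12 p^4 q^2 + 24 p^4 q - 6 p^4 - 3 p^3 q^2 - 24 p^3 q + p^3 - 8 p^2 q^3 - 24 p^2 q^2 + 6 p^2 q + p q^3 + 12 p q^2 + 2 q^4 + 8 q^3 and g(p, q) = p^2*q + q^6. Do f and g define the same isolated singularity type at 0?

The Hessian of f at 0 is [[0, 0], [0, 0]] with rank 0, so corank 2. A Groebner basis of the Jacobian ideal J(f) in C{p,q} is {-3*p^2/220 - 3*p*q/55 + q^4 - q^3/220 - 3*q^2/55, p^3 - 147*p^2/110 - 294*p*q/55 + 831*q^3/110 - 294*q^2/55, p^2*q + 97*p^2/220 + 97*p*q/55 - 2543*q^3/660 + 97*q^2/55, -6*p^2/55 + p*q^2 - 24*p*q/55 + 108*q^3/55 - 24*q^2/55}; counting standard monomials gives mu = 7. Corank 2; j^3 = (p + 2*q)^3 is a perfect cube, so E-series; the 4-jet and mu = 7 give E_7. The Hessian of g at 0 is [[0, 0], [0, 0]] with rank 0, so corank 2. A Groebner basis of the Jacobian ideal J(g) in C{p,q} is {p^2/6 + q^5, p^3, p*q}; counting standard monomials gives mu = 7. Corank 2; j^3 = p^2*q has shape L^2 M (L != M), so D-series; mu = 7 gives D_7. f is E_7 but g is D_7, hence not right-equivalent.

No.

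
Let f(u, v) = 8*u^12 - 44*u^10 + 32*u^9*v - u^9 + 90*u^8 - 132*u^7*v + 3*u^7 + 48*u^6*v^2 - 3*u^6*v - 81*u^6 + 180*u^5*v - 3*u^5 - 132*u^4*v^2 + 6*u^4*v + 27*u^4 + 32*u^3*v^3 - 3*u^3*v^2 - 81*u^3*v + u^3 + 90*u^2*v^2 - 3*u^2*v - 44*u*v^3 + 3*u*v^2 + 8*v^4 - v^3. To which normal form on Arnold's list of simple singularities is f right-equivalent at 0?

The Hessian of f at 0 has rank 0. Corank 2; j^3 = (u - v)^3 is a perfect cube, so E-series; the 4-jet and mu = 7 give E_7.

E_7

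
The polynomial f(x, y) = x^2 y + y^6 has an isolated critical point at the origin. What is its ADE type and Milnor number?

The Hessian of f at 0 is [[0, 0], [0, 0]] with rank 0, so corank 2. A Groebner basis of the Jacobian ideal J(f) in C{x,y} is {x^2/6 + y^5, x^3, x*y}; counting standard monomials gives mu = 7. Corank 2; j^3 = x^2*y has shape L^2 M (L != M), so D-series; mu = 7 gives D_7.

Type D_7, Milnor number mu = 7.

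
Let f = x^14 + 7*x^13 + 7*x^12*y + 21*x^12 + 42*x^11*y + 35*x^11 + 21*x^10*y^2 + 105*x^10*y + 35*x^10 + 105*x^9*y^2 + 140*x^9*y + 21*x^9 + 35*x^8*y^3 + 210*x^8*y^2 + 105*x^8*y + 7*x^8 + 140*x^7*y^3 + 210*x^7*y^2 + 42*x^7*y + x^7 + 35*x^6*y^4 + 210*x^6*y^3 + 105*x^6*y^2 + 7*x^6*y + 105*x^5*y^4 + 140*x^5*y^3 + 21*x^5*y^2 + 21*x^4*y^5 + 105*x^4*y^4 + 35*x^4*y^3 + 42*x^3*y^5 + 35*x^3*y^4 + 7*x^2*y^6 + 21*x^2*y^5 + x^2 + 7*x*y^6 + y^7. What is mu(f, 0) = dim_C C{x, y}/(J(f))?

6

The Hessian of f at 0 has rank 1. Corank 1: A-series; mu = 6 gives A_6.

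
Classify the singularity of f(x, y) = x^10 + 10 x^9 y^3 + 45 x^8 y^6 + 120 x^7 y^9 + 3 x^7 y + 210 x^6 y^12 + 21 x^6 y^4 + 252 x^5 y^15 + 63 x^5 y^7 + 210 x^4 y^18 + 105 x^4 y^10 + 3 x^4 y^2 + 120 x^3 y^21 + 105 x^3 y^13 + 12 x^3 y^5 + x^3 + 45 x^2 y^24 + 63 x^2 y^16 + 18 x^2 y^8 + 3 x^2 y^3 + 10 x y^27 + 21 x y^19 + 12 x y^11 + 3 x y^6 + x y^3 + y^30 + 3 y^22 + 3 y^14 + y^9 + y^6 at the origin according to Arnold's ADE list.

E_{7}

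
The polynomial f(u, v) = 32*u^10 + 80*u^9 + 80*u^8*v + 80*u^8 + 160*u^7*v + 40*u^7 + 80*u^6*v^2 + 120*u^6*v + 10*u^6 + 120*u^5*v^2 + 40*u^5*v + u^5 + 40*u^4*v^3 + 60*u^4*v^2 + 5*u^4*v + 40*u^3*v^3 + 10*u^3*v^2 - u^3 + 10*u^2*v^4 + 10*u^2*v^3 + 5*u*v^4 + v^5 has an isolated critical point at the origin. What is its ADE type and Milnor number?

The Hessian of f at 0 has rank 0. Corank 2; j^3 = -u^3 is a perfect cube, so E-series; the 5-jet and mu = 8 give E_8.

Type E8, Milnor number mu = 8.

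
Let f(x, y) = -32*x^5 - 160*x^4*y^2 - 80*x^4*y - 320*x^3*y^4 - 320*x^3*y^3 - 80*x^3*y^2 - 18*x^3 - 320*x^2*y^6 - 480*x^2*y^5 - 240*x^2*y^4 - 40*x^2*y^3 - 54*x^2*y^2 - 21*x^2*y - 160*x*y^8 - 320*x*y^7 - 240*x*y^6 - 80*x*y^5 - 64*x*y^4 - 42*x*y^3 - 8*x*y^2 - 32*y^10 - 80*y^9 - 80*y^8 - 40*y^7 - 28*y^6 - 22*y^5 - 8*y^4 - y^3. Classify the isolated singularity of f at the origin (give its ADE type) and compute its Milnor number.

Type D_6, Milnor number mu = 6.

The Hessian of f at 0 has rank 0. Corank 2; j^3 = -(2*x + y)*(3*x + y)^2 has shape L^2 M (L != M), so D-series; mu = 6 gives D_6.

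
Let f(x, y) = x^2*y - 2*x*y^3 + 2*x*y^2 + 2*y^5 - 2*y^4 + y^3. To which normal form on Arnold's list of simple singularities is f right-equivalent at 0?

D_{6}

The Hessian of f at 0 has rank 0. Corank 2; j^3 = y*(x + y)^2 has shape L^2 M (L != M), so D-series; mu = 6 gives D_6.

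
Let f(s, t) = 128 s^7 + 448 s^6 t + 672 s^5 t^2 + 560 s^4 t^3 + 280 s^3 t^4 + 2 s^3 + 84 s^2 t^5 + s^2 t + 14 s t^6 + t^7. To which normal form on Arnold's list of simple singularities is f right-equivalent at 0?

The Hessian of f at 0 is [[0, 0], [0, 0]] with rank 0, so corank 2. A Groebner basis of the Jacobian ideal J(f) in C{s,t} is {-s*t/14 + t^6, s*t^2, s^2 + s*t/2}; counting standard monomials gives mu = 8. Corank 2; j^3 = s^2*(2*s + t) has shape L^2 M (L != M), so D-series; mu = 8 gives D_8.

D8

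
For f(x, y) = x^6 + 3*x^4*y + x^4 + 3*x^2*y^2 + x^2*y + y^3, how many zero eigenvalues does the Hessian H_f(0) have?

The Hessian at 0 is [[0, 0], [0, 0]] of rank 0; hence corank 2.

2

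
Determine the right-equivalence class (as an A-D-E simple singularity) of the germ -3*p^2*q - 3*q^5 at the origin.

D_{6}

The Hessian of f at 0 is [[0, 0], [0, 0]] with rank 0, so corank 2. A Groebner basis of the Jacobian ideal J(f) in C{p,q} is {p^2/5 + q^4, p^3, p*q}; counting standard monomials gives mu = 6. Corank 2; j^3 = -3*p^2*q has shape L^2 M (L != M), so D-series; mu = 6 gives D_6.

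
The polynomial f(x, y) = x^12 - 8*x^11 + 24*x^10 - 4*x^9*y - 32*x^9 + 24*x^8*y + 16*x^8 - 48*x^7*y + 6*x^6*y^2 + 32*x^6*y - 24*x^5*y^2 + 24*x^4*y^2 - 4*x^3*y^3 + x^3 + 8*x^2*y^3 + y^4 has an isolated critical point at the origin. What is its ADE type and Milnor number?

Type E_{6}, Milnor number mu = 6.

The Hessian of f at 0 has rank 0. Corank 2; j^3 = x^3 is a perfect cube, so E-series; the 4-jet and mu = 6 give E_6.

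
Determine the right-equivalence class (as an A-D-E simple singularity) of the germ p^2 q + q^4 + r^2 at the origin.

D_{5}

The Hessian of f at 0 has rank 1. Corank 2; j^3 = p^2*q has shape L^2 M (L != M), so D-series; mu = 5 gives D_5.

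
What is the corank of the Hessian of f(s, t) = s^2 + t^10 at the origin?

1

Hessian at 0 has rank 1.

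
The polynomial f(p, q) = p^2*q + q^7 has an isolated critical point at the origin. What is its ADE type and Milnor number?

Type D_8, Milnor number mu = 8.

The Hessian of f at 0 has rank 0. Corank 2; j^3 = p^2*q has shape L^2 M (L != M), so D-series; mu = 8 gives D_8.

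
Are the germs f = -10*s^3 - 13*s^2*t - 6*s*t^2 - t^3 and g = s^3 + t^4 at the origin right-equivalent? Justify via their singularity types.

The Hessian of f at 0 is [[0, 0], [0, 0]] with rank 0, so corank 2. A Groebner basis of the Jacobian ideal J(f) in C{s,t} is {t^3, s^2 - 3*t^2/11, s*t + 6*t^2/11}; counting standard monomials gives mu = 4. Corank 2; j^3 = -(2*s + t)*(5*s^2 + 4*s*t + t^2) splits into three distinct lines over C (the quadratic factor has nonzero discriminant), so D_4. The Hessian of g at 0 is [[0, 0], [0, 0]] with rank 0, so corank 2. A Groebner basis of the Jacobian ideal J(g) in C{s,t} is {t^3, s^2}; counting standard monomials gives mu = 6. Corank 2; j^3 = s^3 is a perfect cube, so E-series; the 4-jet and mu = 6 give E_6. f is D_4 but g is E_6, hence not right-equivalent.

No.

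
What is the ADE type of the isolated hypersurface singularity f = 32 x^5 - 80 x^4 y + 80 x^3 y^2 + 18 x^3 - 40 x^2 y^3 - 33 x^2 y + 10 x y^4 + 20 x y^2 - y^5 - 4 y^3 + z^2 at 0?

D6

The Hessian of f at 0 has rank 1. Corank 2; j^3 = (2*x - y)*(3*x - 2*y)^2 has shape L^2 M (L != M), so D-series; mu = 6 gives D_6.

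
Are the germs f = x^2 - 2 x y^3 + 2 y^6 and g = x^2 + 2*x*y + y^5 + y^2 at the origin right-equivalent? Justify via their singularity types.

No.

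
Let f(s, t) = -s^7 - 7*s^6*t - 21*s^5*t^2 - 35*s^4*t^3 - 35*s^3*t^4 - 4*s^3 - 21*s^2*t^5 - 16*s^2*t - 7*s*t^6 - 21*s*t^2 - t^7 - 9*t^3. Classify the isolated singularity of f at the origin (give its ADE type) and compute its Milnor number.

Type D_{8}, Milnor number mu = 8.

The Hessian of f at 0 has rank 0. Corank 2; j^3 = -(s + t)*(2*s + 3*t)^2 has shape L^2 M (L != M), so D-series; mu = 8 gives D_8.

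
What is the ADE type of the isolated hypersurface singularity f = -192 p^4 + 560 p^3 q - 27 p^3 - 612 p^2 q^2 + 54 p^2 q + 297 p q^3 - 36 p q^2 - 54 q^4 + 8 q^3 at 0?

The Hessian of f at 0 has rank 0. Corank 2; j^3 = -(3*p - 2*q)^3 is a perfect cube, so E-series; the 4-jet and mu = 7 give E_7.

E_{7}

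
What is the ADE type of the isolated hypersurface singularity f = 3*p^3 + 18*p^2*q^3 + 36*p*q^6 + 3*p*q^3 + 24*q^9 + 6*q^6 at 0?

The Hessian of f at 0 is [[0, 0], [0, 0]] with rank 0, so corank 2. A Groebner basis of the Jacobian ideal J(f) in C{p,q} is {p^3, p*q^2, 3*p^2 + q^3}; counting standard monomials gives mu = 7. Corank 2; j^3 = 3*p^3 is a perfect cube, so E-series; the 4-jet and mu = 7 give E_7.

E_{7}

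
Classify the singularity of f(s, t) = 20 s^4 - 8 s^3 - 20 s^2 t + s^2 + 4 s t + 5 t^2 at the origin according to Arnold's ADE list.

A_{1}

The Hessian of f at 0 is [[2, 4], [4, 10]] with rank 2, so corank 0. A Groebner basis of the Jacobian ideal J(f) in C{s,t} is {s, t}; counting standard monomials gives mu = 1. Corank 0: nondegenerate Morse point, so A_1.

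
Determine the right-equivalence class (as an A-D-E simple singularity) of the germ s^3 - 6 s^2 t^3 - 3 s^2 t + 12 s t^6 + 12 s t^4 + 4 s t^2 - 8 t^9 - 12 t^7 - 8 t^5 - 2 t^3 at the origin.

The Hessian of f at 0 is [[0, 0], [0, 0]] with rank 0, so corank 2. A Groebner basis of the Jacobian ideal J(f) in C{s,t} is {t^3, s^2 - 2*t^2/3, s*t - t^2}; counting standard monomials gives mu = 4. Corank 2; j^3 = (s - t)*(s^2 - 2*s*t + 2*t^2) splits into three distinct lines over C (the quadratic factor has nonzero discriminant), so D_4.

D_{4}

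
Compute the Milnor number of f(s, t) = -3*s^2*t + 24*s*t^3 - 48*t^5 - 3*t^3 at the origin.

4

The Hessian of f at 0 is [[0, 0], [0, 0]] with rank 0, so corank 2. A Groebner basis of the Jacobian ideal J(f) in C{s,t} is {t^3, s^2 + 3*t^2, s*t}; counting standard monomials gives mu = 4. Corank 2; j^3 = -3*t*(s^2 + t^2) splits into three distinct lines over C (the quadratic factor has nonzero discriminant), so D_4.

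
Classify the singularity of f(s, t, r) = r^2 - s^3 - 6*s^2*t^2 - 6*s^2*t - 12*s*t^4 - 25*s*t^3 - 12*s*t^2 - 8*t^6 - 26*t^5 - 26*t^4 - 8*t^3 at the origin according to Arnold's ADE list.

E_{7}

The Hessian of f at 0 is [[0, 0, 0], [0, 0, 0], [0, 0, 2]] with rank 1, so corank 2. A Groebner basis of the Jacobian ideal J(f) in C{s,t,r} is {-s^2/4 - s*t + t^4 - t^3/12 - t^2, s^3 + 11*s^2/2 + 22*s*t + 59*t^3/6 + 22*t^2, s^2*t - 23*s^2/12 - 23*s*t/3 - 167*t^3/36 - 23*t^2/3, s^2/2 + s*t^2 + 2*s*t + 13*t^3/6 + 2*t^2, r}; counting standard monomials gives mu = 7. Corank 2; j^3 = -(s + 2*t)^3 is a perfect cube, so E-series; the 4-jet and mu = 7 give E_7.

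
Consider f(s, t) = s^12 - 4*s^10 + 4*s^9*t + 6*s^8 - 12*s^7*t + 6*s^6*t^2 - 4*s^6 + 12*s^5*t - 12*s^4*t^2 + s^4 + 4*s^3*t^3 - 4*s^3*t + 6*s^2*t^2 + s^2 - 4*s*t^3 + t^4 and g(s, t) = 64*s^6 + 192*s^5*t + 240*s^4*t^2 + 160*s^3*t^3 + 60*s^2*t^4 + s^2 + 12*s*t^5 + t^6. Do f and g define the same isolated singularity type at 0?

No.

The Hessian of f at 0 has rank 1. Corank 1: A-series; mu = 3 gives A_3. The Hessian of g at 0 has rank 1. Corank 1: A-series; mu = 5 gives A_5. f is A_3 but g is A_5, hence not right-equivalent.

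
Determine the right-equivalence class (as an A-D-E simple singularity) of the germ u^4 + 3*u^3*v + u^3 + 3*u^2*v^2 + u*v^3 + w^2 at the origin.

The Hessian of f at 0 has rank 1. Corank 2; j^3 = u^3 is a perfect cube, so E-series; the 4-jet and mu = 7 give E_7.

E7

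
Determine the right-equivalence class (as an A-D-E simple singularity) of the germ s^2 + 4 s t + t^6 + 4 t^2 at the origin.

A_5

The Hessian of f at 0 has rank 1. Corank 1: A-series; mu = 5 gives A_5.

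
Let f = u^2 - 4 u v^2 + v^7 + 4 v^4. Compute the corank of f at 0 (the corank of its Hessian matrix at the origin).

1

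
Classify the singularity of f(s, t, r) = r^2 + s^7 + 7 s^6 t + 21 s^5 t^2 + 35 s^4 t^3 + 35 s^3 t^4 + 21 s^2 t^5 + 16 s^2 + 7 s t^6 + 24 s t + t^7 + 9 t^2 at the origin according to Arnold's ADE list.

A_6

The Hessian of f at 0 is [[32, 24, 0], [24, 18, 0], [0, 0, 2]] with rank 2, so corank 1. A Groebner basis of the Jacobian ideal J(f) in C{s,t,r} is {t^6, s + 3*t/4, r}; counting standard monomials gives mu = 6. Corank 1: A-series; mu = 6 gives A_6.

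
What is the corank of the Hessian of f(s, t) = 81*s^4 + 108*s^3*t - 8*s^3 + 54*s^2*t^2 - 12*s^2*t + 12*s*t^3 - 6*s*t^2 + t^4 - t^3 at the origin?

2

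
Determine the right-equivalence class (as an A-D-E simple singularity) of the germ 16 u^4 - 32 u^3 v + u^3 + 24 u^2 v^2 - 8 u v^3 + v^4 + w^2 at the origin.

E_6

The Hessian of f at 0 has rank 1. Corank 2; j^3 = u^3 is a perfect cube, so E-series; the 4-jet and mu = 6 give E_6.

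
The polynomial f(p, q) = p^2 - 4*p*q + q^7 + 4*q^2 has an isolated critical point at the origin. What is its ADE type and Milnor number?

The Hessian of f at 0 is [[2, -4], [-4, 8]] with rank 1, so corank 1. A Groebner basis of the Jacobian ideal J(f) in C{p,q} is {q^6, p - 2*q}; counting standard monomials gives mu = 6. Corank 1: A-series; mu = 6 gives A_6.

Type A6, Milnor number mu = 6.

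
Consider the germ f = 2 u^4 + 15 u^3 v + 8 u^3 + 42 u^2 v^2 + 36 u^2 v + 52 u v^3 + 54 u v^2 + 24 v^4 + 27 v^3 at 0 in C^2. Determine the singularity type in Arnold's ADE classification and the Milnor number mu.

Type E7, Milnor number mu = 7.

The Hessian of f at 0 has rank 0. Corank 2; j^3 = (2*u + 3*v)^3 is a perfect cube, so E-series; the 4-jet and mu = 7 give E_7.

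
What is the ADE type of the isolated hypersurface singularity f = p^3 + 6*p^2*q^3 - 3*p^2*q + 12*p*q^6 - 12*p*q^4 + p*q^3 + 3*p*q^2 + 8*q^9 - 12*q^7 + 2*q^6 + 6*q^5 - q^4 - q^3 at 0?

E_7

The Hessian of f at 0 has rank 0. Corank 2; j^3 = (p - q)^3 is a perfect cube, so E-series; the 4-jet and mu = 7 give E_7.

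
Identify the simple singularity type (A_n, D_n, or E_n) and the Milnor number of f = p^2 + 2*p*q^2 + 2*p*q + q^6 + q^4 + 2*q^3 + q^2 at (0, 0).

The Hessian of f at 0 has rank 1. Corank 1: A-series; mu = 5 gives A_5.

Type A_5, Milnor number mu = 5.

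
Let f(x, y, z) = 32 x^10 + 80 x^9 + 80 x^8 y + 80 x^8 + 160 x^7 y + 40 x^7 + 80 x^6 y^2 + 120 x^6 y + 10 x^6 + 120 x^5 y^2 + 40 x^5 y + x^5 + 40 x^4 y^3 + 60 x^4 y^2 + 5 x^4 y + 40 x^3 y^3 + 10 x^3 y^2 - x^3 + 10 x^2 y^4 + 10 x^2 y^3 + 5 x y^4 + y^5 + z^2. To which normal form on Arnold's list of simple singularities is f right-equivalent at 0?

E_8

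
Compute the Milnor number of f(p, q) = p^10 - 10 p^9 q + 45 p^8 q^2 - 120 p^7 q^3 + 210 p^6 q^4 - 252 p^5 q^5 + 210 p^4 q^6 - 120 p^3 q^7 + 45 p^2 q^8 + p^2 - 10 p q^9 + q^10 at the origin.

9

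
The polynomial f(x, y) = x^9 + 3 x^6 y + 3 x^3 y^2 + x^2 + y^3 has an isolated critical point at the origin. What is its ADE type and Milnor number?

The Hessian of f at 0 has rank 1. Corank 1: A-series; mu = 2 gives A_2.

Type A_2, Milnor number mu = 2.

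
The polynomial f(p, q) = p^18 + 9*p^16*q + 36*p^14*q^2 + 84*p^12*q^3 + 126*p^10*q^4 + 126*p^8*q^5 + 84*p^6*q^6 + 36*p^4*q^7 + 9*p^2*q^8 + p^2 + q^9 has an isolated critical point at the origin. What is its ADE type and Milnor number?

Type A8, Milnor number mu = 8.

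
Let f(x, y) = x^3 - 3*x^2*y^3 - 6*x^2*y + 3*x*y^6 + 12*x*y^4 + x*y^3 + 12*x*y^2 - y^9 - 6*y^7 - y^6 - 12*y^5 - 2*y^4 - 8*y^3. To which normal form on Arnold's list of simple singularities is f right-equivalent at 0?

E_7

The Hessian of f at 0 has rank 0. Corank 2; j^3 = (x - 2*y)^3 is a perfect cube, so E-series; the 4-jet and mu = 7 give E_7.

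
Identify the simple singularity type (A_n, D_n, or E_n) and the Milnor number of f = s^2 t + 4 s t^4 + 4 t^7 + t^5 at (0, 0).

Type D6, Milnor number mu = 6.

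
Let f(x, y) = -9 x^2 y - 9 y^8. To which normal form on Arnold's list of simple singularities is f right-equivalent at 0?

The Hessian of f at 0 has rank 0. Corank 2; j^3 = -9*x^2*y has shape L^2 M (L != M), so D-series; mu = 9 gives D_9.

D_{9}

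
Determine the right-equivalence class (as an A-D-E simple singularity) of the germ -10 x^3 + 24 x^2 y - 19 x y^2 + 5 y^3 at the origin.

The Hessian of f at 0 is [[0, 0], [0, 0]] with rank 0, so corank 2. A Groebner basis of the Jacobian ideal J(f) in C{x,y} is {y^3, x^2 - y^2/6, x*y - y^2/2}; counting standard monomials gives mu = 4. Corank 2; j^3 = -(x - y)*(10*x^2 - 14*x*y + 5*y^2) splits into three distinct lines over C (the quadratic factor has nonzero discriminant), so D_4.

D4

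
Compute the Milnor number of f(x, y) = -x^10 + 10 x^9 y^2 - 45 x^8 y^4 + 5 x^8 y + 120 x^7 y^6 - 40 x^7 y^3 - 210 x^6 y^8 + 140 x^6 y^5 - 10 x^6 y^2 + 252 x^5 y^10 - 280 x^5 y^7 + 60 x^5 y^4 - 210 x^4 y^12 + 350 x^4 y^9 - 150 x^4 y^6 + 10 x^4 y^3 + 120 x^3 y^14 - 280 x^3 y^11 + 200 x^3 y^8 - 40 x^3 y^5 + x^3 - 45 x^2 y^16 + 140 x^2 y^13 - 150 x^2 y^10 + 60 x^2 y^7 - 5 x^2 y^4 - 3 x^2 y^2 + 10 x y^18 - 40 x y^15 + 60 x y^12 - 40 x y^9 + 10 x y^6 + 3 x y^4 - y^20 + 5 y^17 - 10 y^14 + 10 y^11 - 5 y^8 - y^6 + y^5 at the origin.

8

The Hessian of f at 0 is [[0, 0], [0, 0]] with rank 0, so corank 2. A Groebner basis of the Jacobian ideal J(f) in C{x,y} is {y^4, x^3, -x^2/2 + x*y^2}; counting standard monomials gives mu = 8. Corank 2; j^3 = x^3 is a perfect cube, so E-series; the 5-jet and mu = 8 give E_8.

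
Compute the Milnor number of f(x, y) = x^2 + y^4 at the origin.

3

The Hessian of f at 0 has rank 1. Corank 1: A-series; mu = 3 gives A_3.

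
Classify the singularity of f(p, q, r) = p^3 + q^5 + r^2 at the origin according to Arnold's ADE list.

The Hessian of f at 0 has rank 1. Corank 2; j^3 = p^3 is a perfect cube, so E-series; the 5-jet and mu = 8 give E_8.

E8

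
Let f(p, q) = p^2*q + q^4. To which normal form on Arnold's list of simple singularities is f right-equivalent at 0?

The Hessian of f at 0 is [[0, 0], [0, 0]] with rank 0, so corank 2. A Groebner basis of the Jacobian ideal J(f) in C{p,q} is {p^3, p^2/4 + q^3, p*q}; counting standard monomials gives mu = 5. Corank 2; j^3 = p^2*q has shape L^2 M (L != M), so D-series; mu = 5 gives D_5.

D5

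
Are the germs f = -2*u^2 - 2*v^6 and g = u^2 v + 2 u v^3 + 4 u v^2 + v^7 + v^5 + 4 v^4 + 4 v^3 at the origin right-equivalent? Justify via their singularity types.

No.

The Hessian of f at 0 has rank 1. Corank 1: A-series; mu = 5 gives A_5. The Hessian of g at 0 has rank 0. Corank 2; j^3 = v*(u + 2*v)^2 has shape L^2 M (L != M), so D-series; mu = 8 gives D_8. f is A_5 but g is D_8, hence not right-equivalent.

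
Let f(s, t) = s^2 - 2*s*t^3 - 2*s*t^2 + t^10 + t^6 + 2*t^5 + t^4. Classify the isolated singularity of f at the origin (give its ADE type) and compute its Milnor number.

The Hessian of f at 0 has rank 1. Corank 1: A-series; mu = 9 gives A_9.

Type A_9, Milnor number mu = 9.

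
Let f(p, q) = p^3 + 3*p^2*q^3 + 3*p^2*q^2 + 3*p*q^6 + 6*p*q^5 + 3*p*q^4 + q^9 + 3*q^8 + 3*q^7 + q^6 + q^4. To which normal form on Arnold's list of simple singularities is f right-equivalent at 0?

E6

The Hessian of f at 0 has rank 0. Corank 2; j^3 = p^3 is a perfect cube, so E-series; the 4-jet and mu = 6 give E_6.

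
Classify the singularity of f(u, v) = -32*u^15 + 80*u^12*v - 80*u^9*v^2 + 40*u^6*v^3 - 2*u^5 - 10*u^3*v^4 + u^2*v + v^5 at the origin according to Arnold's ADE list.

D6

The Hessian of f at 0 has rank 0. Corank 2; j^3 = u^2*v has shape L^2 M (L != M), so D-series; mu = 6 gives D_6.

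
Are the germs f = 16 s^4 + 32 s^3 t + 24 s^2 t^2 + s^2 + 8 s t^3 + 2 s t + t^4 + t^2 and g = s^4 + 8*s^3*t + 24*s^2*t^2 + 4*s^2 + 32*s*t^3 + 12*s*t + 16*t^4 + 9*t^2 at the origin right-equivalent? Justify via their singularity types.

Yes.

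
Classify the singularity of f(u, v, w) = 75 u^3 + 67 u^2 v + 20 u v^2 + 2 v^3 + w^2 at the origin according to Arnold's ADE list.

The Hessian of f at 0 has rank 1. Corank 2; j^3 = (3*u + v)*(25*u^2 + 14*u*v + 2*v^2) splits into three distinct lines over C (the quadratic factor has nonzero discriminant), so D_4.

D_4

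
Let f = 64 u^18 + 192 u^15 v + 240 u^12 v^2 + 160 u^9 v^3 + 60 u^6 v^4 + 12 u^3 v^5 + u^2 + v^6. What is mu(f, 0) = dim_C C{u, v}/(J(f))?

5

The Hessian of f at 0 has rank 1. Corank 1: A-series; mu = 5 gives A_5.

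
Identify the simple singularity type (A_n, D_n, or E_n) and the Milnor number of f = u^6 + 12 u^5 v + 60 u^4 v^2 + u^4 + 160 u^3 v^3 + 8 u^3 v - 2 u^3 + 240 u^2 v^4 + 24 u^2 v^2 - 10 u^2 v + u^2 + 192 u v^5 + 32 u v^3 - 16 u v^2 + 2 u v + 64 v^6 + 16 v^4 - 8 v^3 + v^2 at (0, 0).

Type A5, Milnor number mu = 5.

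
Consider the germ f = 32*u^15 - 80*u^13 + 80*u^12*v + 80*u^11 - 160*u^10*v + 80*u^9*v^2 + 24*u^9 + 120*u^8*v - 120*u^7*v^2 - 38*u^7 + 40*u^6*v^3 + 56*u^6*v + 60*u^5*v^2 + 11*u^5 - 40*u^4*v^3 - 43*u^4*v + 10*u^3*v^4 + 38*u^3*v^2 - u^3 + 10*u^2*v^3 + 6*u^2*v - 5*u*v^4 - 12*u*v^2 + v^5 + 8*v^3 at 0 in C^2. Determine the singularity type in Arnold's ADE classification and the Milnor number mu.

The Hessian of f at 0 has rank 0. Corank 2; j^3 = -(u - 2*v)^3 is a perfect cube, so E-series; the 5-jet and mu = 8 give E_8.

Type E_8, Milnor number mu = 8.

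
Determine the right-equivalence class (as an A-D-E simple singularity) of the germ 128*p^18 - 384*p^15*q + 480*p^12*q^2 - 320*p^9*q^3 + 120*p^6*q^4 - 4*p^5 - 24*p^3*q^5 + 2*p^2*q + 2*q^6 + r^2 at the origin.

D_7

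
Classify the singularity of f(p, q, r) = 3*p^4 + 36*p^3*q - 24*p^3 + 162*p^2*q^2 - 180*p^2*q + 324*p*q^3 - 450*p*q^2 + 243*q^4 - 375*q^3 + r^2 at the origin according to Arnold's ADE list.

E_{6}

The Hessian of f at 0 has rank 1. Corank 2; j^3 = -3*(2*p + 5*q)^3 is a perfect cube, so E-series; the 4-jet and mu = 6 give E_6.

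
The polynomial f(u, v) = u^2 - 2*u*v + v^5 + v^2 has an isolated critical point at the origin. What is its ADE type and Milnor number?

The Hessian of f at 0 has rank 1. Corank 1: A-series; mu = 4 gives A_4.

Type A_4, Milnor number mu = 4.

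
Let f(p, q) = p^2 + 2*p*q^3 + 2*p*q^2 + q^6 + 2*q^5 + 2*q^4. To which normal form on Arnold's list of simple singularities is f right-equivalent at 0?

A_{3}

The Hessian of f at 0 is [[2, 0], [0, 0]] with rank 1, so corank 1. A Groebner basis of the Jacobian ideal J(f) in C{p,q} is {p^2, p*q, p + q^2}; counting standard monomials gives mu = 3. Corank 1: A-series; mu = 3 gives A_3.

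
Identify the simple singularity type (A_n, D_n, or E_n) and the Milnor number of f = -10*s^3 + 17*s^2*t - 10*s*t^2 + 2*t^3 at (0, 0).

Type D_4, Milnor number mu = 4.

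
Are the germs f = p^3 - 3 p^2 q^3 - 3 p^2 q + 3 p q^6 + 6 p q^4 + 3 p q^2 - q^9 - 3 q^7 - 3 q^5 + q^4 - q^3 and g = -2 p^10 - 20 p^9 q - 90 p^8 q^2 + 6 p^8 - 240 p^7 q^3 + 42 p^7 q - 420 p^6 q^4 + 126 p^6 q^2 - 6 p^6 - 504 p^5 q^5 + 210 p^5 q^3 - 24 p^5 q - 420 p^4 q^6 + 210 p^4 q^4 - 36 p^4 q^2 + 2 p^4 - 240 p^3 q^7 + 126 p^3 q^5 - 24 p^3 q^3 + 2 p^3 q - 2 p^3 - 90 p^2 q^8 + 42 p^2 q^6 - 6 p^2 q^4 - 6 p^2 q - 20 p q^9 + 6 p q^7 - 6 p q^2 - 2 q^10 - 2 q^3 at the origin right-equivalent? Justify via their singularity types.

No.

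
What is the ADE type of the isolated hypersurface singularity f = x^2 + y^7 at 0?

A6

The Hessian of f at 0 has rank 1. Corank 1: A-series; mu = 6 gives A_6.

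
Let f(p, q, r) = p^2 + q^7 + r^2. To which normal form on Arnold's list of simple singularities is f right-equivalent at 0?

A_{6}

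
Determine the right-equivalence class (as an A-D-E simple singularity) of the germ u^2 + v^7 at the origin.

The Hessian of f at 0 has rank 1. Corank 1: A-series; mu = 6 gives A_6.

A_{6}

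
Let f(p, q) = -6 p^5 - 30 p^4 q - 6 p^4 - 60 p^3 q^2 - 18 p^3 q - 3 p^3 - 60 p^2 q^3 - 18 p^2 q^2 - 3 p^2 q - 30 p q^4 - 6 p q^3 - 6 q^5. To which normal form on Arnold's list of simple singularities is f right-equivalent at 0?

The Hessian of f at 0 is [[0, 0], [0, 0]] with rank 0, so corank 2. A Groebner basis of the Jacobian ideal J(f) in C{p,q} is {p^3, p^2*q, -p^2/4 + p*q^2, 7*p^2/4 + p*q + q^3}; counting standard monomials gives mu = 6. Corank 2; j^3 = -3*p^2*(p + q) has shape L^2 M (L != M), so D-series; mu = 6 gives D_6.

D6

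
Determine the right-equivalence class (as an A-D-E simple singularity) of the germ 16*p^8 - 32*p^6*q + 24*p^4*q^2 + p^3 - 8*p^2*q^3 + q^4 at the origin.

The Hessian of f at 0 has rank 0. Corank 2; j^3 = p^3 is a perfect cube, so E-series; the 4-jet and mu = 6 give E_6.

E6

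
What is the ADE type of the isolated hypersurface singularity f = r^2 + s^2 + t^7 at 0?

The Hessian of f at 0 is [[2, 0, 0], [0, 0, 0], [0, 0, 2]] with rank 2, so corank 1. A Groebner basis of the Jacobian ideal J(f) in C{s,t,r} is {t^6, s, r}; counting standard monomials gives mu = 6. Corank 1: A-series; mu = 6 gives A_6.

A6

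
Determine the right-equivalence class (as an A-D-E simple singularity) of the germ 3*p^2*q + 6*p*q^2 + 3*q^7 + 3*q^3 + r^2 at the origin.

The Hessian of f at 0 has rank 1. Corank 2; j^3 = 3*q*(p + q)^2 has shape L^2 M (L != M), so D-series; mu = 8 gives D_8.

D_{8}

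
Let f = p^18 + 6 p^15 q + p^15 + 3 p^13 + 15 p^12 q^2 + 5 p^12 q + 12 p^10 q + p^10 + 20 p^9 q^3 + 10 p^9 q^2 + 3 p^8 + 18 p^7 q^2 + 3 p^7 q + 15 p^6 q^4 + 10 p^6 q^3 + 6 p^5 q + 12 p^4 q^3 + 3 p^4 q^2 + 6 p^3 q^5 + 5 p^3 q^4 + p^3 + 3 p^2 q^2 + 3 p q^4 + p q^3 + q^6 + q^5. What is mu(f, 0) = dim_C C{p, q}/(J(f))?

7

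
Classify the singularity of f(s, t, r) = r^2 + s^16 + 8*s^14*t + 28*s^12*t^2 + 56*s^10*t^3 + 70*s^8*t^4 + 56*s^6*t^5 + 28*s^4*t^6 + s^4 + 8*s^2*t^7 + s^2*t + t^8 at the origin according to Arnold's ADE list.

D_{9}

The Hessian of f at 0 has rank 1. Corank 2; j^3 = s^2*t has shape L^2 M (L != M), so D-series; mu = 9 gives D_9.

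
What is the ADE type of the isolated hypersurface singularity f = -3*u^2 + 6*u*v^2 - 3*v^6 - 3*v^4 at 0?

A_5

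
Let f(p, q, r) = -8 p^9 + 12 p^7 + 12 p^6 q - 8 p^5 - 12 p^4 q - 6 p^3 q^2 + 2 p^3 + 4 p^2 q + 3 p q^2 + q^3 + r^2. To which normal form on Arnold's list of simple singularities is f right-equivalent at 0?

D4

The Hessian of f at 0 has rank 1. Corank 2; j^3 = (p + q)*(2*p^2 + 2*p*q + q^2) splits into three distinct lines over C (the quadratic factor has nonzero discriminant), so D_4.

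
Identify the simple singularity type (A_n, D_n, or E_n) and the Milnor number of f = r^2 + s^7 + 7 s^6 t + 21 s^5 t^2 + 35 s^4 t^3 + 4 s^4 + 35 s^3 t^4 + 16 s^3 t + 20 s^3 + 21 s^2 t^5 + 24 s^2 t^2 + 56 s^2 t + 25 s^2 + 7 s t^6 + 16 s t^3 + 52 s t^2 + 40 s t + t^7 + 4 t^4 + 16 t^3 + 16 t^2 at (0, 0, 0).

Type A6, Milnor number mu = 6.

The Hessian of f at 0 has rank 2. Corank 1: A-series; mu = 6 gives A_6.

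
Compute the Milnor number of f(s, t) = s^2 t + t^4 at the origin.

5

The Hessian of f at 0 has rank 0. Corank 2; j^3 = s^2*t has shape L^2 M (L != M), so D-series; mu = 5 gives D_5.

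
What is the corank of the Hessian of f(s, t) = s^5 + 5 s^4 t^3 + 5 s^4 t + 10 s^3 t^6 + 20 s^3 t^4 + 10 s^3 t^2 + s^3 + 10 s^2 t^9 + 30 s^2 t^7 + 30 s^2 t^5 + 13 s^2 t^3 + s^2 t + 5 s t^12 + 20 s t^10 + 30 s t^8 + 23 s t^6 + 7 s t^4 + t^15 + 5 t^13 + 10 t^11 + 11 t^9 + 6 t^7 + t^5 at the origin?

2

Hessian at 0 has rank 0.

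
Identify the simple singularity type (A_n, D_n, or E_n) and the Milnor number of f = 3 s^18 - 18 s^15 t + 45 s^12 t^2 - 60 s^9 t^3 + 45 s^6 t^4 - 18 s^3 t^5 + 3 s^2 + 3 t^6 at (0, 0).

Type A_{5}, Milnor number mu = 5.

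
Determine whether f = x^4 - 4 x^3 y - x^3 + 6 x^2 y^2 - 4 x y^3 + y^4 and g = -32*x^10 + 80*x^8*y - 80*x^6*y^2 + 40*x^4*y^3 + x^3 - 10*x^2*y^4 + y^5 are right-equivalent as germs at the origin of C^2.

The Hessian of f at 0 has rank 0. Corank 2; j^3 = -x^3 is a perfect cube, so E-series; the 4-jet and mu = 6 give E_6. The Hessian of g at 0 has rank 0. Corank 2; j^3 = x^3 is a perfect cube, so E-series; the 5-jet and mu = 8 give E_8. f is E_6 but g is E_8, hence not right-equivalent.

No.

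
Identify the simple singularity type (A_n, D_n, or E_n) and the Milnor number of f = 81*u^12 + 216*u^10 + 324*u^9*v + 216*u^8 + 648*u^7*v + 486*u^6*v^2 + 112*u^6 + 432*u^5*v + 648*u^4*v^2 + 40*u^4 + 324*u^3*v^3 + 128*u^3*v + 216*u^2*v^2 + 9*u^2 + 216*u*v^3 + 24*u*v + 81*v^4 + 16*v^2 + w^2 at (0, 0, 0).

The Hessian of f at 0 is [[18, 24, 0], [24, 32, 0], [0, 0, 2]] with rank 2, so corank 1. A Groebner basis of the Jacobian ideal J(f) in C{u,v,w} is {v^3, u + 4*v/3, w}; counting standard monomials gives mu = 3. Corank 1: A-series; mu = 3 gives A_3.

Type A_{3}, Milnor number mu = 3.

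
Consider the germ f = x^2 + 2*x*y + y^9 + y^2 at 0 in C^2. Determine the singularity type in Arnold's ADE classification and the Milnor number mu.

Type A_8, Milnor number mu = 8.

The Hessian of f at 0 is [[2, 2], [2, 2]] with rank 1, so corank 1. A Groebner basis of the Jacobian ideal J(f) in C{x,y} is {y^8, x + y}; counting standard monomials gives mu = 8. Corank 1: A-series; mu = 8 gives A_8.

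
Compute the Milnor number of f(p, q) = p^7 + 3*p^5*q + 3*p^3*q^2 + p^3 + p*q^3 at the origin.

The Hessian of f at 0 has rank 0. Corank 2; j^3 = p^3 is a perfect cube, so E-series; the 4-jet and mu = 7 give E_7.

7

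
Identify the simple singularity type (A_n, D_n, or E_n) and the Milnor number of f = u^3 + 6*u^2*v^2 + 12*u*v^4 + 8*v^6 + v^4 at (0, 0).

The Hessian of f at 0 is [[0, 0], [0, 0]] with rank 0, so corank 2. A Groebner basis of the Jacobian ideal J(f) in C{u,v} is {u^3, u^2*v, u^2/4 + u*v^2, v^3}; counting standard monomials gives mu = 6. Corank 2; j^3 = u^3 is a perfect cube, so E-series; the 4-jet and mu = 6 give E_6.

Type E6, Milnor number mu = 6.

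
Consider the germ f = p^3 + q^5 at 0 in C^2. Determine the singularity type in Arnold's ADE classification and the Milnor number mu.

The Hessian of f at 0 has rank 0. Corank 2; j^3 = p^3 is a perfect cube, so E-series; the 5-jet and mu = 8 give E_8.

Type E_{8}, Milnor number mu = 8.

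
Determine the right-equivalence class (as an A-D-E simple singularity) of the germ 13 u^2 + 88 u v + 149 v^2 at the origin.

A_{1}

The Hessian of f at 0 has rank 2. Corank 0: nondegenerate Morse point, so A_1.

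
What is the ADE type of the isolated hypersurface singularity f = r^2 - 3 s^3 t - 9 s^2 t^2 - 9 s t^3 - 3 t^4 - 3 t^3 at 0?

E_{7}

The Hessian of f at 0 has rank 1. Corank 2; j^3 = -3*t^3 is a perfect cube, so E-series; the 4-jet and mu = 7 give E_7.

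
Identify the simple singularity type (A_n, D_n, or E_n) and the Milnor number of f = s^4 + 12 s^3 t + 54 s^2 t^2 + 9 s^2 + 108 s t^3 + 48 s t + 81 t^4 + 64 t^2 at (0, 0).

The Hessian of f at 0 is [[18, 48], [48, 128]] with rank 1, so corank 1. A Groebner basis of the Jacobian ideal J(f) in C{s,t} is {t^3, s + 8*t/3}; counting standard monomials gives mu = 3. Corank 1: A-series; mu = 3 gives A_3.

Type A3, Milnor number mu = 3.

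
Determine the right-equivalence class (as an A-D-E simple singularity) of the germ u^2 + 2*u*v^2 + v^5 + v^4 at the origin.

A4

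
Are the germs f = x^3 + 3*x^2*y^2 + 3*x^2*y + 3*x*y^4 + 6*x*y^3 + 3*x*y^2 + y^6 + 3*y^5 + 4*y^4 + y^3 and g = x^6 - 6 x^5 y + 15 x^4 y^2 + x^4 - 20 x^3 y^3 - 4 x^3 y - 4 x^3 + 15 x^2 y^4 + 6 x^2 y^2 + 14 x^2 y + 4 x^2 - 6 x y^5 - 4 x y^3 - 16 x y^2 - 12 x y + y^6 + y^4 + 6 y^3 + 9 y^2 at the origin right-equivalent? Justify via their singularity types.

No.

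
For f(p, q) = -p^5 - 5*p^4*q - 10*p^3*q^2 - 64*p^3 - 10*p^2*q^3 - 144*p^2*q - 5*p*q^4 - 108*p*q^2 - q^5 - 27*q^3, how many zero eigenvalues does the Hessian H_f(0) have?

Hessian at 0 has rank 0.

2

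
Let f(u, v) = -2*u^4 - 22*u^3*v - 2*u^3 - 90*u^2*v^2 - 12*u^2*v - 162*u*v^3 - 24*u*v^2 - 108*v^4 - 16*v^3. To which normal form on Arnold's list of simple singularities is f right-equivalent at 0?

E_{7}

The Hessian of f at 0 has rank 0. Corank 2; j^3 = -2*(u + 2*v)^3 is a perfect cube, so E-series; the 4-jet and mu = 7 give E_7.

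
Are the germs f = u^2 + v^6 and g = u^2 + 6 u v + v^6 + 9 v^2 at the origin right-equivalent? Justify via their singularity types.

Yes.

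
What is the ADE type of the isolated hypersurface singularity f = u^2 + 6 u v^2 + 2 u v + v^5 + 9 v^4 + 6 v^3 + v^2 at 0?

The Hessian of f at 0 has rank 1. Corank 1: A-series; mu = 4 gives A_4.

A_4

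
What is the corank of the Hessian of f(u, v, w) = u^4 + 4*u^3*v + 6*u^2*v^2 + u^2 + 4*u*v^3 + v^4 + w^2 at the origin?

Hessian at 0 has rank 2.

1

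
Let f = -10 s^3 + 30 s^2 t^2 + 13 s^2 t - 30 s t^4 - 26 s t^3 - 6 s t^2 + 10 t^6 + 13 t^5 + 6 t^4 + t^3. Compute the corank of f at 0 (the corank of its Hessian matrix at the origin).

The Hessian at 0 is [[0, 0], [0, 0]] of rank 0; hence corank 2.

2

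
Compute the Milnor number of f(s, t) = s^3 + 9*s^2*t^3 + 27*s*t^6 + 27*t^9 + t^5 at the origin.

8

The Hessian of f at 0 has rank 0. Corank 2; j^3 = s^3 is a perfect cube, so E-series; the 5-jet and mu = 8 give E_8.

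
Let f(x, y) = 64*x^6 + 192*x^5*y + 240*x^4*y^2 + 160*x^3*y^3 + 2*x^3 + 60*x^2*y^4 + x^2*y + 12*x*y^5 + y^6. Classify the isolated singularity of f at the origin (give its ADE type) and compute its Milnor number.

Type D7, Milnor number mu = 7.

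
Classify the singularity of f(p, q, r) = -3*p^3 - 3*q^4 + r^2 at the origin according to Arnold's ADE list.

E6

The Hessian of f at 0 has rank 1. Corank 2; j^3 = -3*p^3 is a perfect cube, so E-series; the 4-jet and mu = 6 give E_6.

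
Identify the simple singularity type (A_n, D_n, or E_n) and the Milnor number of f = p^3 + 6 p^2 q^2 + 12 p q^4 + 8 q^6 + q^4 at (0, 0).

The Hessian of f at 0 is [[0, 0], [0, 0]] with rank 0, so corank 2. A Groebner basis of the Jacobian ideal J(f) in C{p,q} is {p^3, p^2*q, p^2/4 + p*q^2, q^3}; counting standard monomials gives mu = 6. Corank 2; j^3 = p^3 is a perfect cube, so E-series; the 4-jet and mu = 6 give E_6.

Type E6, Milnor number mu = 6.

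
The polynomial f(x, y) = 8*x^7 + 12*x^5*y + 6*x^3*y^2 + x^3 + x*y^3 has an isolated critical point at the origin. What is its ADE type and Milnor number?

The Hessian of f at 0 has rank 0. Corank 2; j^3 = x^3 is a perfect cube, so E-series; the 4-jet and mu = 7 give E_7.

Type E_7, Milnor number mu = 7.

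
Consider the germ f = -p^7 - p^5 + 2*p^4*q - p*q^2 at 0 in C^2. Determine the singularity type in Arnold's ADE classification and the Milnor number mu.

Type D6, Milnor number mu = 6.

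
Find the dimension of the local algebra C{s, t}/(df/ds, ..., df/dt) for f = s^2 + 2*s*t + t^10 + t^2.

The Hessian of f at 0 is [[2, 2], [2, 2]] with rank 1, so corank 1. A Groebner basis of the Jacobian ideal J(f) in C{s,t} is {t^9, s + t}; counting standard monomials gives mu = 9. Corank 1: A-series; mu = 9 gives A_9.

9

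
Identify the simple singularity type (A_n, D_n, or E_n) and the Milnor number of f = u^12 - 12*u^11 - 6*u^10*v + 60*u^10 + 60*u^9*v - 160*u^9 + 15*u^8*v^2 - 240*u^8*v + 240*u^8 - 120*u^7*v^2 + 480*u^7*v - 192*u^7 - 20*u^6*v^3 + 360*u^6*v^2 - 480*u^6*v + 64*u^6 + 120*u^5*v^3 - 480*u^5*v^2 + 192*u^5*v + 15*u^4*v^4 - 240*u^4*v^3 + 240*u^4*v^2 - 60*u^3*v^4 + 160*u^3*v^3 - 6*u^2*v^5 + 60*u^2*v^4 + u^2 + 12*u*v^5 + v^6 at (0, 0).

Type A_{5}, Milnor number mu = 5.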